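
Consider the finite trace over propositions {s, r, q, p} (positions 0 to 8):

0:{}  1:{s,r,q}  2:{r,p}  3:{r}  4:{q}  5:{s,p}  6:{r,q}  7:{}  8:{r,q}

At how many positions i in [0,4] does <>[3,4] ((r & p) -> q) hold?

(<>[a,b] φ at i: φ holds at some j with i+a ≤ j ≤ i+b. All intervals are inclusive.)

Evaluate at each i in [0,4]:
  i=0: ✓ (witness j=3)
  i=1: ✓ (witness j=4)
  i=2: ✓ (witness j=5)
  i=3: ✓ (witness j=6)
  i=4: ✓ (witness j=7)
Positions where it holds: {0, 1, 2, 3, 4} → 5.

5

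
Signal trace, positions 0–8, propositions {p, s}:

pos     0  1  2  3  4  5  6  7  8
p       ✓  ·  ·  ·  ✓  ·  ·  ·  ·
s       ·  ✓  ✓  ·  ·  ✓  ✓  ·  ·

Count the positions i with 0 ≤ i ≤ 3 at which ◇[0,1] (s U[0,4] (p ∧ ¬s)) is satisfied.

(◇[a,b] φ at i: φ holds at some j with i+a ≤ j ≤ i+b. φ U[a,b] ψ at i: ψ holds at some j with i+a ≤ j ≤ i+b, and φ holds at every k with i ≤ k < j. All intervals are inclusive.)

Evaluate at each i in [0,3]:
  i=0: ✓ (witness j=0)
  i=1: ✗ (none in [1,2])
  i=2: ✗ (none in [2,3])
  i=3: ✓ (witness j=4)
Positions where it holds: {0, 3} → 2.

2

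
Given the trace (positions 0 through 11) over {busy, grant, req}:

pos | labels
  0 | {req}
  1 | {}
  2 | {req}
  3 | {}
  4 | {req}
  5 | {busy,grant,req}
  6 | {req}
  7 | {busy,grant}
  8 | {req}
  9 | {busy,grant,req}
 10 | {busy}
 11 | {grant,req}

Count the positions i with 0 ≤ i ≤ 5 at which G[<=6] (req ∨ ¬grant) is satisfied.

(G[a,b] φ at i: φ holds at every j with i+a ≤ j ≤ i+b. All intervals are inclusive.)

1

Evaluate at each i in [0,5]:
  i=0: ✓ (all of [0,6])
  i=1: ✗ (fails at j=7)
  i=2: ✗ (fails at j=7)
  i=3: ✗ (fails at j=7)
  i=4: ✗ (fails at j=7)
  i=5: ✗ (fails at j=7)
Positions where it holds: {0} → 1.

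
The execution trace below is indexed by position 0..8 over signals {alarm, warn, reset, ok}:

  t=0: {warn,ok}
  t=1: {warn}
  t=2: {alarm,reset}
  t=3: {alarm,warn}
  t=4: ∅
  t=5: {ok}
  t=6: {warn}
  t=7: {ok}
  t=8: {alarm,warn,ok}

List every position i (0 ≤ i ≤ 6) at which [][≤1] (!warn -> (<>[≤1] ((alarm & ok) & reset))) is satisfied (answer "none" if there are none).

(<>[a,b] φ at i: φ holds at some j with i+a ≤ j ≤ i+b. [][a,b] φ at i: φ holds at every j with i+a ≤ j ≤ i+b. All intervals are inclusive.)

Evaluate at each i in [0,6]:
  i=0: ✓ (all of [0,1])
  i=1: ✗ (fails at j=2)
  i=2: ✗ (fails at j=2)
  i=3: ✗ (fails at j=4)
  i=4: ✗ (fails at j=4)
  i=5: ✗ (fails at j=5)
  i=6: ✗ (fails at j=7)

0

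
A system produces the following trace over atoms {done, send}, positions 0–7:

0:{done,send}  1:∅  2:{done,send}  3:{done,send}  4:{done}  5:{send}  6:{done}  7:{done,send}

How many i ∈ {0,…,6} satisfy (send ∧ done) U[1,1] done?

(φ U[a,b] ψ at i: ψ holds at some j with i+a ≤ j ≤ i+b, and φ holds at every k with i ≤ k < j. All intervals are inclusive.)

2

Evaluate at each i in [0,6]:
  i=0: ✗ (no rhs in [1,1])
  i=1: ✗ (lhs fails at k=1 before rhs at j=2)
  i=2: ✓ (rhs at j=3; lhs holds on [2,2])
  i=3: ✓ (rhs at j=4; lhs holds on [3,3])
  i=4: ✗ (no rhs in [5,5])
  i=5: ✗ (lhs fails at k=5 before rhs at j=6)
  i=6: ✗ (lhs fails at k=6 before rhs at j=7)
Positions where it holds: {2, 3} → 2.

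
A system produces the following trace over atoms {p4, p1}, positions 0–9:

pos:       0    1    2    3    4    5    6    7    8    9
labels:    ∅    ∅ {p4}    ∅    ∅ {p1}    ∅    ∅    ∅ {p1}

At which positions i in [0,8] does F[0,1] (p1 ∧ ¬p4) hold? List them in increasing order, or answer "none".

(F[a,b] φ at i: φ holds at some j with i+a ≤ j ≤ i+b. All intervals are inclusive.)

4, 5, 8

Evaluate at each i in [0,8]:
  i=0: ✗ (none in [0,1])
  i=1: ✗ (none in [1,2])
  i=2: ✗ (none in [2,3])
  i=3: ✗ (none in [3,4])
  i=4: ✓ (witness j=5)
  i=5: ✓ (witness j=5)
  i=6: ✗ (none in [6,7])
  i=7: ✗ (none in [7,8])
  i=8: ✓ (witness j=9)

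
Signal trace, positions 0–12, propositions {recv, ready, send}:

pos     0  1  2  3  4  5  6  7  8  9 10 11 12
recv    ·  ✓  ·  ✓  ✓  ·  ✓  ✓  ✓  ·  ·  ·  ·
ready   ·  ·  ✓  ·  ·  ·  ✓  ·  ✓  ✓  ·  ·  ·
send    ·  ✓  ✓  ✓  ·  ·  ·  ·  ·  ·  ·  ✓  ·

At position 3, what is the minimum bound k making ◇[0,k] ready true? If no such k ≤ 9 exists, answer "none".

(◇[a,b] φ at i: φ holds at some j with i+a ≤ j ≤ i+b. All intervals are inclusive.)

3

Scan j = 3,4,… for ready:
  j=3: fails
  j=4: fails
  j=5: fails
  j=6: holds
First hit at j=6, so smallest k = 6-3 = 3.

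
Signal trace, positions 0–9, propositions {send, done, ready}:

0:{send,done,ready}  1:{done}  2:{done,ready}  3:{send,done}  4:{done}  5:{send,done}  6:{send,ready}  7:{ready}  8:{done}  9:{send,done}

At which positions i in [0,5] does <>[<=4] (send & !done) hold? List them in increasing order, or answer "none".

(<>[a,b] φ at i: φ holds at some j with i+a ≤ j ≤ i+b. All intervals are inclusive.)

2, 3, 4, 5

Evaluate at each i in [0,5]:
  i=0: ✗ (none in [0,4])
  i=1: ✗ (none in [1,5])
  i=2: ✓ (witness j=6)
  i=3: ✓ (witness j=6)
  i=4: ✓ (witness j=6)
  i=5: ✓ (witness j=6)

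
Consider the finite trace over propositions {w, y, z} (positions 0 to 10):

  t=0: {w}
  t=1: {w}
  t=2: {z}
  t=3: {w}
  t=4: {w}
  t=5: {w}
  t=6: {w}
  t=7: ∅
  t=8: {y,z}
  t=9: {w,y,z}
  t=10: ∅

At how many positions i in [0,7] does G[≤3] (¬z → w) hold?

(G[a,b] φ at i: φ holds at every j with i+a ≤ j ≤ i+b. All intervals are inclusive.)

Evaluate at each i in [0,7]:
  i=0: ✓ (all of [0,3])
  i=1: ✓ (all of [1,4])
  i=2: ✓ (all of [2,5])
  i=3: ✓ (all of [3,6])
  i=4: ✗ (fails at j=7)
  i=5: ✗ (fails at j=7)
  i=6: ✗ (fails at j=7)
  i=7: ✗ (fails at j=7)
Positions where it holds: {0, 1, 2, 3} → 4.

4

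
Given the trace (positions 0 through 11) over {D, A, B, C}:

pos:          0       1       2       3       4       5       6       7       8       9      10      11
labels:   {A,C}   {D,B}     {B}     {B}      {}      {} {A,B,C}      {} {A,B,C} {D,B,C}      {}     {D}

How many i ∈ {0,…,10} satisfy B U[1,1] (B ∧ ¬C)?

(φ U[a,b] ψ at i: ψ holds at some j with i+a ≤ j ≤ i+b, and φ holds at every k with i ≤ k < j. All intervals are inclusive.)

2

Evaluate at each i in [0,10]:
  i=0: ✗ (lhs fails at k=0 before rhs at j=1)
  i=1: ✓ (rhs at j=2; lhs holds on [1,1])
  i=2: ✓ (rhs at j=3; lhs holds on [2,2])
  i=3: ✗ (no rhs in [4,4])
  i=4: ✗ (no rhs in [5,5])
  i=5: ✗ (no rhs in [6,6])
  i=6: ✗ (no rhs in [7,7])
  i=7: ✗ (no rhs in [8,8])
  i=8: ✗ (no rhs in [9,9])
  i=9: ✗ (no rhs in [10,10])
  i=10: ✗ (no rhs in [11,11])
Positions where it holds: {1, 2} → 2.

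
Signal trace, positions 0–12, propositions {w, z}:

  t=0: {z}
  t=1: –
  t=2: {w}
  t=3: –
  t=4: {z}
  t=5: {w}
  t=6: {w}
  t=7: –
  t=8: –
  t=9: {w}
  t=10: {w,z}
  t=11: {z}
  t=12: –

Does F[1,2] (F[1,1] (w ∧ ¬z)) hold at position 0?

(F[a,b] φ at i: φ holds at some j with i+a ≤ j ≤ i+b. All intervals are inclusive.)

Check F[1,1] (w ∧ ¬z) at each j in [1,2]:
  j=1: holds (witness at 2)
  j=2: fails (none in [3,3])
Found at j=1 → formula holds.

Holds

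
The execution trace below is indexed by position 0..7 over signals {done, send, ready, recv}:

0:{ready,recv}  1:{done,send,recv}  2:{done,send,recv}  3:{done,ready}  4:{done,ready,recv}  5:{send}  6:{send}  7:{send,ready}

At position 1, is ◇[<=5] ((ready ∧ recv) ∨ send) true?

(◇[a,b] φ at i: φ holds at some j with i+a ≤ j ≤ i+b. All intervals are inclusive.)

Check ((ready ∧ recv) ∨ send) at each j in [1,6]:
  j=1: true
  j=2: true
  j=3: false
  j=4: true
  j=5: true
  j=6: true
Found at j=1 → formula holds.

Yes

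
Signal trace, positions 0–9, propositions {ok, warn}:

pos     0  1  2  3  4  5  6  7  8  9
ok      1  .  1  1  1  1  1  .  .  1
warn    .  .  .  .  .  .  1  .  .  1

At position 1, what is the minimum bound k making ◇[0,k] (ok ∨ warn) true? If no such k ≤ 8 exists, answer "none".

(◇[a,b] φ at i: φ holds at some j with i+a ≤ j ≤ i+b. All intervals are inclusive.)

1

Scan j = 1,2,… for (ok ∨ warn):
  j=1: fails
  j=2: holds
First hit at j=2, so smallest k = 2-1 = 1.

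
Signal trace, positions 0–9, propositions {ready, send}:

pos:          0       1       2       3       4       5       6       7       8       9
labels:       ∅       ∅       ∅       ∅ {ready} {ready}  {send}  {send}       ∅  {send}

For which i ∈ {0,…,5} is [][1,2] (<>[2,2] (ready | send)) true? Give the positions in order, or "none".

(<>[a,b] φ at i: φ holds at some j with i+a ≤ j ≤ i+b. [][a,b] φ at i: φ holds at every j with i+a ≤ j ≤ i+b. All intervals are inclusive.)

Evaluate at each i in [0,5]:
  i=0: ✗ (fails at j=1)
  i=1: ✓ (all of [2,3])
  i=2: ✓ (all of [3,4])
  i=3: ✓ (all of [4,5])
  i=4: ✗ (fails at j=6)
  i=5: ✗ (fails at j=6)

1, 2, 3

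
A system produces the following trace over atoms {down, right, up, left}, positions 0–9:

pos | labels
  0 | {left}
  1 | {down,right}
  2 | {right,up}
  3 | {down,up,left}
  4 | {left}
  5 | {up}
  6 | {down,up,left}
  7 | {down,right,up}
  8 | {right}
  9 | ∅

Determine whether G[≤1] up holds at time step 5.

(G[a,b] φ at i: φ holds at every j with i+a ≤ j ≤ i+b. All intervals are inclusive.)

Check up at every j in [5,6]:
  j=5: true
  j=6: true
All positions satisfy it → formula holds.

True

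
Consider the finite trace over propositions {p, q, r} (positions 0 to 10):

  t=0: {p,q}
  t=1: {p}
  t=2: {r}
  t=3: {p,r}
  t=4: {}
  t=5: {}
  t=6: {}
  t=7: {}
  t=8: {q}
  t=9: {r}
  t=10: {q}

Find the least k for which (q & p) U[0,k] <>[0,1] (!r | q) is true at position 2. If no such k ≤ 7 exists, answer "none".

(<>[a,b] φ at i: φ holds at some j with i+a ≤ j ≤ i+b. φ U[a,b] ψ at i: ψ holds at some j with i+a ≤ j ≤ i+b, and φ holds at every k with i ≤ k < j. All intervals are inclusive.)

none

Need earliest j ≥ 2 with <>[0,1] (!r | q), and (q & p) at every k in [2,j-1].
  j=2: rhs fails.
  j=3: rhs holds but lhs fails at k=2.
  j=4: rhs holds but lhs fails at k=2.
  j=5: rhs holds but lhs fails at k=2.
  j=6: rhs holds but lhs fails at k=2.
  j=7: rhs holds but lhs fails at k=2.
  j=8: rhs holds but lhs fails at k=2.
  j=9: rhs holds but lhs fails at k=2.
No witness within the range → none.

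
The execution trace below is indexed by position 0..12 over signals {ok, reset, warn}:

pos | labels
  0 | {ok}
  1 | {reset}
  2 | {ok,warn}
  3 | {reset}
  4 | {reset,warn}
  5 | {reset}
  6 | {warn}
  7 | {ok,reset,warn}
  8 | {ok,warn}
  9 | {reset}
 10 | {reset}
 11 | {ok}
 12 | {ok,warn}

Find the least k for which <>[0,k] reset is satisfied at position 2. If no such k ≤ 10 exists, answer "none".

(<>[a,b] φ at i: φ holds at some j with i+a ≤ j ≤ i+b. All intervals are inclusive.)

Scan j = 2,3,… for reset:
  j=2: fails
  j=3: holds
First hit at j=3, so smallest k = 3-2 = 1.

1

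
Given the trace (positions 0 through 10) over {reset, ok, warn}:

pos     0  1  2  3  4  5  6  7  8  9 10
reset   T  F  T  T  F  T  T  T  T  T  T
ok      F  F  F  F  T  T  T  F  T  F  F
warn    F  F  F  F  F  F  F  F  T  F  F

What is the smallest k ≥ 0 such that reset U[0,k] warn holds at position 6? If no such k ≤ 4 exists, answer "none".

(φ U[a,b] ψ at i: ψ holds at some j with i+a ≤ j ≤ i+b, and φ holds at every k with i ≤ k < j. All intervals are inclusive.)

2

Need earliest j ≥ 6 with warn, and reset at every k in [6,j-1].
  j=6: rhs fails.
  j=7: rhs fails.
  j=8: rhs holds; lhs holds on [6,7]. k = 2.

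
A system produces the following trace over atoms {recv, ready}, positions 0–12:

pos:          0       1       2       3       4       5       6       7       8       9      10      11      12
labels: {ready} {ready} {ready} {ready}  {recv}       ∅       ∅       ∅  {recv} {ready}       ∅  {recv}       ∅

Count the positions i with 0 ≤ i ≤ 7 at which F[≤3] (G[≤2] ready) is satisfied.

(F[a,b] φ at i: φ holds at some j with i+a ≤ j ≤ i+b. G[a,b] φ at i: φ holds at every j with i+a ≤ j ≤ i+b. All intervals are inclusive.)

Evaluate at each i in [0,7]:
  i=0: ✓ (witness j=0)
  i=1: ✓ (witness j=1)
  i=2: ✗ (none in [2,5])
  i=3: ✗ (none in [3,6])
  i=4: ✗ (none in [4,7])
  i=5: ✗ (none in [5,8])
  i=6: ✗ (none in [6,9])
  i=7: ✗ (none in [7,10])
Positions where it holds: {0, 1} → 2.

2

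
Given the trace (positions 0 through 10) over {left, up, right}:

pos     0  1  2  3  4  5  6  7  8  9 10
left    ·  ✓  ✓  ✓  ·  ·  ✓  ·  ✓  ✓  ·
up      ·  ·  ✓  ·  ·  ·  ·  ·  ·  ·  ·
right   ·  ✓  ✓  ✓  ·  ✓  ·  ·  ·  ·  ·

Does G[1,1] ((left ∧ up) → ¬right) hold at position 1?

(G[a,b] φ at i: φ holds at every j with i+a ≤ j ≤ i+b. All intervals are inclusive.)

Check ((left ∧ up) → ¬right) at every j in [2,2]:
  j=2: antecedent true; consequent false → ✗
Fails at j=2 → formula fails.

False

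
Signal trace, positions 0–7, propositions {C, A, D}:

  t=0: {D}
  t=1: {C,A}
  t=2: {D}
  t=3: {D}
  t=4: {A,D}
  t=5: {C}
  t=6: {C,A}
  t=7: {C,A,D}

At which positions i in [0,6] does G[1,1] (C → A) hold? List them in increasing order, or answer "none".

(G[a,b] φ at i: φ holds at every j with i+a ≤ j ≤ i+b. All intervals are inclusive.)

Evaluate at each i in [0,6]:
  i=0: ✓ (all of [1,1])
  i=1: ✓ (all of [2,2])
  i=2: ✓ (all of [3,3])
  i=3: ✓ (all of [4,4])
  i=4: ✗ (fails at j=5)
  i=5: ✓ (all of [6,6])
  i=6: ✓ (all of [7,7])

0, 1, 2, 3, 5, 6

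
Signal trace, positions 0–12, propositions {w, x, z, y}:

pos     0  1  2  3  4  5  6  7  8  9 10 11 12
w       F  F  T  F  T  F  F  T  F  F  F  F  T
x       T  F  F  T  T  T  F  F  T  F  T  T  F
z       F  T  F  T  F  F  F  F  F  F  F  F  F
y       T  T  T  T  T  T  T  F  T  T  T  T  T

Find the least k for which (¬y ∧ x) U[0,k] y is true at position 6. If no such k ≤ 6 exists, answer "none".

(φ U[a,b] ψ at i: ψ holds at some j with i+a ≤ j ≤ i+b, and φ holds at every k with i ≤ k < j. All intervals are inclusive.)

0

Need earliest j ≥ 6 with y, and (¬y ∧ x) at every k in [6,j-1].
  j=6: rhs holds (empty prefix). k = 0.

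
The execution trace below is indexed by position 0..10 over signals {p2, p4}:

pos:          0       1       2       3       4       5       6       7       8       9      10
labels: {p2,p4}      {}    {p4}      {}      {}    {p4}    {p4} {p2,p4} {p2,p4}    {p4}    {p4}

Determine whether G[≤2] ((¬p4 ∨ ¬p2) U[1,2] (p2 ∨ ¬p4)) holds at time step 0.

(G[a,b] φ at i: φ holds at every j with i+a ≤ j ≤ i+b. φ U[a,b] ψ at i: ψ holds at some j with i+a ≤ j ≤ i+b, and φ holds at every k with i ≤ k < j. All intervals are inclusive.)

Check ((¬p4 ∨ ¬p2) U[1,2] (p2 ∨ ¬p4)) at every j in [0,2]:
  j=0: fails
  j=1: holds
  j=2: holds
Fails at j=0 → formula fails.

No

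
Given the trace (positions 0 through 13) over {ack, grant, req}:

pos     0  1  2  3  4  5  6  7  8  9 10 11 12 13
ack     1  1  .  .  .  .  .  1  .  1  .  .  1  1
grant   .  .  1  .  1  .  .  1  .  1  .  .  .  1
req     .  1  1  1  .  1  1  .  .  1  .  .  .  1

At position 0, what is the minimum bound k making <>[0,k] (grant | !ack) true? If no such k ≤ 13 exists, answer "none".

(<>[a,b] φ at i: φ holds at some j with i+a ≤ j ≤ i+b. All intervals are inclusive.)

2

Scan j = 0,1,… for (grant | !ack):
  j=0: fails
  j=1: fails
  j=2: holds
First hit at j=2, so smallest k = 2-0 = 2.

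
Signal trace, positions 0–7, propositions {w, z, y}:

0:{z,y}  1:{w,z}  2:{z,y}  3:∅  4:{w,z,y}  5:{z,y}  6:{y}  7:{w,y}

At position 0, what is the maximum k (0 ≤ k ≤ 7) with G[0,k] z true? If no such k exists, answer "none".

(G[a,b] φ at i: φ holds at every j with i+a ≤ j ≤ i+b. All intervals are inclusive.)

2

z must hold from j=0 onward; find where it first fails.
  j=0: holds
  j=1: holds
  j=2: holds
  j=3: fails
Holds on [0,2], so largest k = 2.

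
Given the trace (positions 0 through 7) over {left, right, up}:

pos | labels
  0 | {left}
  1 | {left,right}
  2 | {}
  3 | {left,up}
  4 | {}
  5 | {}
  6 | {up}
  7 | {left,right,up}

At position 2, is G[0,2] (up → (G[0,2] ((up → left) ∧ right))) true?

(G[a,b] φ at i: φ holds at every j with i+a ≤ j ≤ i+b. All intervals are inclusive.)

Check (up → (G[0,2] ((up → left) ∧ right))) at every j in [2,4]:
  j=2: antecedent false → ✓
  j=3: antecedent true; consequent fails at 3 → ✗
  j=4: antecedent false → ✓
Fails at j=3 → formula fails.

False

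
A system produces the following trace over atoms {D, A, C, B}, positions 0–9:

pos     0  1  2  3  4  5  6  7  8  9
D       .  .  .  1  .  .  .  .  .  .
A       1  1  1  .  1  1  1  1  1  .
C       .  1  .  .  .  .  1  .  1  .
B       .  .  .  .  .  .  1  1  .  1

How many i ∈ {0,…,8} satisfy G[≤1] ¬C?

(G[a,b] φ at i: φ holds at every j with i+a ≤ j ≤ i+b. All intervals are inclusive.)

3

Evaluate at each i in [0,8]:
  i=0: ✗ (fails at j=1)
  i=1: ✗ (fails at j=1)
  i=2: ✓ (all of [2,3])
  i=3: ✓ (all of [3,4])
  i=4: ✓ (all of [4,5])
  i=5: ✗ (fails at j=6)
  i=6: ✗ (fails at j=6)
  i=7: ✗ (fails at j=8)
  i=8: ✗ (fails at j=8)
Positions where it holds: {2, 3, 4} → 3.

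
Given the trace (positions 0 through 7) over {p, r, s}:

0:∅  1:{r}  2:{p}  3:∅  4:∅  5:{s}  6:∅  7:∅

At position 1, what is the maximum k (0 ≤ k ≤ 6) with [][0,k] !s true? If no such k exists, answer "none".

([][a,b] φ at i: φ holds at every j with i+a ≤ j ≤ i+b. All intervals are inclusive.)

3

!s must hold from j=1 onward; find where it first fails.
  j=1: holds
  j=2: holds
  j=3: holds
  j=4: holds
  j=5: fails
Holds on [1,4], so largest k = 3.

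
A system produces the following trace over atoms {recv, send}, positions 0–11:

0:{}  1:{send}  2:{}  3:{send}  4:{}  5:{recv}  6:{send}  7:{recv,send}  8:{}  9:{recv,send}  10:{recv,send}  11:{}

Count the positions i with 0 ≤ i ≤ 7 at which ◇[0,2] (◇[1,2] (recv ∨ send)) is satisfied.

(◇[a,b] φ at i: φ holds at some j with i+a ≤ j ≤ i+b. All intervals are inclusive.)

8

Evaluate at each i in [0,7]:
  i=0: ✓ (witness j=0)
  i=1: ✓ (witness j=1)
  i=2: ✓ (witness j=2)
  i=3: ✓ (witness j=3)
  i=4: ✓ (witness j=4)
  i=5: ✓ (witness j=5)
  i=6: ✓ (witness j=6)
  i=7: ✓ (witness j=7)
Positions where it holds: {0, 1, 2, 3, 4, 5, 6, 7} → 8.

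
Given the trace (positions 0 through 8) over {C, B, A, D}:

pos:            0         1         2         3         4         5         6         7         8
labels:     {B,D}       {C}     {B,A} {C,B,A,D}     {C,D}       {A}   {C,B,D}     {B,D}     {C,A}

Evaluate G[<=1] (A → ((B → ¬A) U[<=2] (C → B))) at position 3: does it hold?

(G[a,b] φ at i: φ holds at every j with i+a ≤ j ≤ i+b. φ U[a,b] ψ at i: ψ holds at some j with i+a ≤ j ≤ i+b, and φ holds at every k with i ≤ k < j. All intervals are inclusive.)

Yes

Check (A → ((B → ¬A) U[<=2] (C → B))) at every j in [3,4]:
  j=3: antecedent true; consequent holds → ✓
  j=4: antecedent false → ✓
All positions satisfy it → formula holds.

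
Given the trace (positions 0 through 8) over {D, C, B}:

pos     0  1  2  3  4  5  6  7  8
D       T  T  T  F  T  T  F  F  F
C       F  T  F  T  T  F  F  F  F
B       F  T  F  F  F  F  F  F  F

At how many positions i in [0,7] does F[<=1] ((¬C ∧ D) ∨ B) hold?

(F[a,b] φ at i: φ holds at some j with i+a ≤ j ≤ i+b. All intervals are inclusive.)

Evaluate at each i in [0,7]:
  i=0: ✓ (witness j=0)
  i=1: ✓ (witness j=1)
  i=2: ✓ (witness j=2)
  i=3: ✗ (none in [3,4])
  i=4: ✓ (witness j=5)
  i=5: ✓ (witness j=5)
  i=6: ✗ (none in [6,7])
  i=7: ✗ (none in [7,8])
Positions where it holds: {0, 1, 2, 4, 5} → 5.

5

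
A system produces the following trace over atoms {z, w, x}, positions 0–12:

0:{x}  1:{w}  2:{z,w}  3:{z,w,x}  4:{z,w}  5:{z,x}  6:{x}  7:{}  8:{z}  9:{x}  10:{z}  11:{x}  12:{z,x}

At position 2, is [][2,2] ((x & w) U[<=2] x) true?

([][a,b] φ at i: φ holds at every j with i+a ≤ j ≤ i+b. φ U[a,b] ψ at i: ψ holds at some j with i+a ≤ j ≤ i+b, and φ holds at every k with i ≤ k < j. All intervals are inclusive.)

No

Check ((x & w) U[<=2] x) at every j in [4,4]:
  j=4: fails
Fails at j=4 → formula fails.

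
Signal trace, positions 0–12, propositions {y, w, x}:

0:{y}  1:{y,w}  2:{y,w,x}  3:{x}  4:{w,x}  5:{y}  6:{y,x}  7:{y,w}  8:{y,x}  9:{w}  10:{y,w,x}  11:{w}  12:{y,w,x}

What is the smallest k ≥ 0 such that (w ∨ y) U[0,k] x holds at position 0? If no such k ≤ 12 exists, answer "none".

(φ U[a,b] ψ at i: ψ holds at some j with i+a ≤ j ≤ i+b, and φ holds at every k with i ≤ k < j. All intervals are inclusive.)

Need earliest j ≥ 0 with x, and (w ∨ y) at every k in [0,j-1].
  j=0: rhs fails.
  j=1: rhs fails.
  j=2: rhs holds; lhs holds on [0,1]. k = 2.

2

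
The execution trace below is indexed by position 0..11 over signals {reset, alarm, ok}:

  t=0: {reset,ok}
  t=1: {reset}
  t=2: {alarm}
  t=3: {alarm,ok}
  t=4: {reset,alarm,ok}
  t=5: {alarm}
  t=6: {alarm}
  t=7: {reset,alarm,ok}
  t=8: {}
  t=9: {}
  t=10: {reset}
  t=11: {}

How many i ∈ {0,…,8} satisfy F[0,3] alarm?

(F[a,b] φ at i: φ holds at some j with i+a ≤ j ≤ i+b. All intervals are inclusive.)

8

Evaluate at each i in [0,8]:
  i=0: ✓ (witness j=2)
  i=1: ✓ (witness j=2)
  i=2: ✓ (witness j=2)
  i=3: ✓ (witness j=3)
  i=4: ✓ (witness j=4)
  i=5: ✓ (witness j=5)
  i=6: ✓ (witness j=6)
  i=7: ✓ (witness j=7)
  i=8: ✗ (none in [8,11])
Positions where it holds: {0, 1, 2, 3, 4, 5, 6, 7} → 8.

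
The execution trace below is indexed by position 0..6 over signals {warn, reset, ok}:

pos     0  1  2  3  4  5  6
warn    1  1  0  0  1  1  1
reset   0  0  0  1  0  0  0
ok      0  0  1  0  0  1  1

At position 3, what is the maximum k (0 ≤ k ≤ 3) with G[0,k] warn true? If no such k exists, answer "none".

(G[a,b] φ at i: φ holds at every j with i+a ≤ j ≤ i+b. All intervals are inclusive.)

warn must hold from j=3 onward; find where it first fails.
  j=3: fails → no k works.

none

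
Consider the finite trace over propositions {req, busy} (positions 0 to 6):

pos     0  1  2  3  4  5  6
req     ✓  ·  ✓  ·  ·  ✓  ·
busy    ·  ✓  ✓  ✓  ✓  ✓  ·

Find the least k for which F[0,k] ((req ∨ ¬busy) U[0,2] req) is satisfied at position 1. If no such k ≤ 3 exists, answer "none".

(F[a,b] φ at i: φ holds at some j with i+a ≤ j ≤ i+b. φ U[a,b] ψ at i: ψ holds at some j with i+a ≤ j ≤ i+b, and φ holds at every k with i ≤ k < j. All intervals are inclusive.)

Scan j = 1,2,… for ((req ∨ ¬busy) U[0,2] req):
  j=1: fails
  j=2: holds
First hit at j=2, so smallest k = 2-1 = 1.

1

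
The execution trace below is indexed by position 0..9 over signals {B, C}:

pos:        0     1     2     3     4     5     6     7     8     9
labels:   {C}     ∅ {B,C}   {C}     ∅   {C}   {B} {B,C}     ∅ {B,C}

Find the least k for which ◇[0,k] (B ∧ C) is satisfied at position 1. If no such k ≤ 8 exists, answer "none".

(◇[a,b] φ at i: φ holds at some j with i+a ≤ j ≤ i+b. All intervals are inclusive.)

1

Scan j = 1,2,… for (B ∧ C):
  j=1: fails
  j=2: holds
First hit at j=2, so smallest k = 2-1 = 1.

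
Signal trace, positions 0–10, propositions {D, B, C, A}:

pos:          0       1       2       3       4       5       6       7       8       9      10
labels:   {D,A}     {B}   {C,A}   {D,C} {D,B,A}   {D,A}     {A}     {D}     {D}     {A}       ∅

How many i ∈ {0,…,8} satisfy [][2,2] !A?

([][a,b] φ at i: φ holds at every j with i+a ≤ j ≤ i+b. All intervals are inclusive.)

4

Evaluate at each i in [0,8]:
  i=0: ✗ (fails at j=2)
  i=1: ✓ (all of [3,3])
  i=2: ✗ (fails at j=4)
  i=3: ✗ (fails at j=5)
  i=4: ✗ (fails at j=6)
  i=5: ✓ (all of [7,7])
  i=6: ✓ (all of [8,8])
  i=7: ✗ (fails at j=9)
  i=8: ✓ (all of [10,10])
Positions where it holds: {1, 5, 6, 8} → 4.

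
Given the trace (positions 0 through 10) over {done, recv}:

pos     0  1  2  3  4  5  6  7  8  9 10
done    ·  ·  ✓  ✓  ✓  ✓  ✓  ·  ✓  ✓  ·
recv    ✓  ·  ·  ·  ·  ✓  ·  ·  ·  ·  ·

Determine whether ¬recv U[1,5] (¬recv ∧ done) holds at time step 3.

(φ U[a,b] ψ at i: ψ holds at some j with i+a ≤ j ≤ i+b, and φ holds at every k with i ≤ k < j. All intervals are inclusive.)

Holds

Need some j in [4,8] with (¬recv ∧ done), and ¬recv at every k in [3,j-1].
  j=4: (¬recv ∧ done) holds; ¬recv holds at every k in [3,3] → satisfied.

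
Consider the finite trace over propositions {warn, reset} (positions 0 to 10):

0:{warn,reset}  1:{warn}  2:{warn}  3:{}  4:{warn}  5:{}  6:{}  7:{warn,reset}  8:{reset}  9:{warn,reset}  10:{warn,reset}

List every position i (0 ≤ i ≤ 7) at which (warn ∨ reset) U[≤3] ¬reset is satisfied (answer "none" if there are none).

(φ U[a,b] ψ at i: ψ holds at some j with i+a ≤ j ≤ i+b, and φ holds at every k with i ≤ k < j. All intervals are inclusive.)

0, 1, 2, 3, 4, 5, 6

Evaluate at each i in [0,7]:
  i=0: ✓ (rhs at j=1; lhs holds on [0,0])
  i=1: ✓ (rhs at j=1)
  i=2: ✓ (rhs at j=2)
  i=3: ✓ (rhs at j=3)
  i=4: ✓ (rhs at j=4)
  i=5: ✓ (rhs at j=5)
  i=6: ✓ (rhs at j=6)
  i=7: ✗ (no rhs in [7,10])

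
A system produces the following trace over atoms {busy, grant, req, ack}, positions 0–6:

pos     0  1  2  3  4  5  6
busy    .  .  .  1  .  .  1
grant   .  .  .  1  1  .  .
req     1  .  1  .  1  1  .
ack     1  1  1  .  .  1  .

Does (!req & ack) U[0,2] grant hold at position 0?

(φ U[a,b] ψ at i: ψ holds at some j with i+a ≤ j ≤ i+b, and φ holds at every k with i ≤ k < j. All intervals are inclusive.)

False

Need some j in [0,2] with grant, and (!req & ack) at every k in [0,j-1].
  j=0: grant false.
  j=1: grant false.
  j=2: grant false.
No j in the window works → until fails.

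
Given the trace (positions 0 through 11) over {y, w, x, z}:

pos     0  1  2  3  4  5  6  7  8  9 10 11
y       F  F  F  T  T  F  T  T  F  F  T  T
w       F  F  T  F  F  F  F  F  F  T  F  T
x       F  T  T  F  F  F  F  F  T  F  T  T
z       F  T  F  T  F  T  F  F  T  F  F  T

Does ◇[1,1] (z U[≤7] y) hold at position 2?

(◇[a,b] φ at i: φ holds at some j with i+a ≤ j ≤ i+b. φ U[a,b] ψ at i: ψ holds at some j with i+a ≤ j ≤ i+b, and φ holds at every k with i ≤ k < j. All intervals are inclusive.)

Yes

Check (z U[≤7] y) at each j in [3,3]:
  j=3: holds
Found at j=3 → formula holds.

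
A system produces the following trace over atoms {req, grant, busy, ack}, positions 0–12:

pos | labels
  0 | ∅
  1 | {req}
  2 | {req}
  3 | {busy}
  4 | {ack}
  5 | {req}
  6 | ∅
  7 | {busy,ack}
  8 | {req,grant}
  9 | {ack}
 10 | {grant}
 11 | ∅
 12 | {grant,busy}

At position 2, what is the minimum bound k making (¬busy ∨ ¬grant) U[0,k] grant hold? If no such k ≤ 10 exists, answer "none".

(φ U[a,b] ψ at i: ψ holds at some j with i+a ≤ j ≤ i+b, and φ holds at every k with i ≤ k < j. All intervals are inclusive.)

Need earliest j ≥ 2 with grant, and (¬busy ∨ ¬grant) at every k in [2,j-1].
  j=2: rhs fails.
  j=3: rhs fails.
  j=4: rhs fails.
  j=5: rhs fails.
  j=6: rhs fails.
  j=7: rhs fails.
  j=8: rhs holds; lhs holds on [2,7]. k = 6.

6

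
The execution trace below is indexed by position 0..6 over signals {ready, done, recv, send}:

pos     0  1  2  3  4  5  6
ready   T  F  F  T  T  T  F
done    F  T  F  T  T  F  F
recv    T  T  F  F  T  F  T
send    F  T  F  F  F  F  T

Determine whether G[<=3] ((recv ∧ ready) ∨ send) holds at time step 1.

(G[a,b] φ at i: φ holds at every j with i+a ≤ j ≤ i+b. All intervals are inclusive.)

Check ((recv ∧ ready) ∨ send) at every j in [1,4]:
  j=1: true
  j=2: false
  j=3: false
  j=4: true
Fails at j=2 → formula fails.

Does not hold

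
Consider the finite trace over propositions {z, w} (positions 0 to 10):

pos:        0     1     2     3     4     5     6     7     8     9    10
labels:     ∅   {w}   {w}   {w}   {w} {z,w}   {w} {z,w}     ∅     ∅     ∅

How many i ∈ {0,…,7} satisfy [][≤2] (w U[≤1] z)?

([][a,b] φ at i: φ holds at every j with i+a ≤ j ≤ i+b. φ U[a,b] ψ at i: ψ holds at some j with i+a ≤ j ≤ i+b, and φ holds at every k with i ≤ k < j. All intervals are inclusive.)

2

Evaluate at each i in [0,7]:
  i=0: ✗ (fails at j=0)
  i=1: ✗ (fails at j=1)
  i=2: ✗ (fails at j=2)
  i=3: ✗ (fails at j=3)
  i=4: ✓ (all of [4,6])
  i=5: ✓ (all of [5,7])
  i=6: ✗ (fails at j=8)
  i=7: ✗ (fails at j=8)
Positions where it holds: {4, 5} → 2.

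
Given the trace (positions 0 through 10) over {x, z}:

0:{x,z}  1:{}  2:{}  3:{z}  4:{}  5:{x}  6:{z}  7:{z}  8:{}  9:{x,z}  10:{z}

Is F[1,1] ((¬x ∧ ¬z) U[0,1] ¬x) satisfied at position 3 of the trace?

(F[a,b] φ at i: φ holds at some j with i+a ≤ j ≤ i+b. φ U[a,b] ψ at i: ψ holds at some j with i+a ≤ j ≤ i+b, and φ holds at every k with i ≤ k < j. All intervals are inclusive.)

True

Check ((¬x ∧ ¬z) U[0,1] ¬x) at each j in [4,4]:
  j=4: holds
Found at j=4 → formula holds.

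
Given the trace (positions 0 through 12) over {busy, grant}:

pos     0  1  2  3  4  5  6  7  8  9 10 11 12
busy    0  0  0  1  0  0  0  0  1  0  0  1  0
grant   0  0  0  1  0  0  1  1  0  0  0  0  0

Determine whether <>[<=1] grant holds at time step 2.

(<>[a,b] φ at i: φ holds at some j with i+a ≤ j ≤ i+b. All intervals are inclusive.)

Check grant at each j in [2,3]:
  j=2: false
  j=3: true
Found at j=3 → formula holds.

Holds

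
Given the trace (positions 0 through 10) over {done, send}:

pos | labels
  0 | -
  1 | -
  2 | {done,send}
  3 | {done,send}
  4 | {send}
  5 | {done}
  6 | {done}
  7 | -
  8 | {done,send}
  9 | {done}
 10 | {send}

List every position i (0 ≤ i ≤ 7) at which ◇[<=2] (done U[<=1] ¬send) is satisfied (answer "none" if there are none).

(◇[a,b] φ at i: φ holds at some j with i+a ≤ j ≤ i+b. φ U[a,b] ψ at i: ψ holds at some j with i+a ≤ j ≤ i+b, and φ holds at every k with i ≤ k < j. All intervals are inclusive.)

Evaluate at each i in [0,7]:
  i=0: ✓ (witness j=0)
  i=1: ✓ (witness j=1)
  i=2: ✗ (none in [2,4])
  i=3: ✓ (witness j=5)
  i=4: ✓ (witness j=5)
  i=5: ✓ (witness j=5)
  i=6: ✓ (witness j=6)
  i=7: ✓ (witness j=7)

0, 1, 3, 4, 5, 6, 7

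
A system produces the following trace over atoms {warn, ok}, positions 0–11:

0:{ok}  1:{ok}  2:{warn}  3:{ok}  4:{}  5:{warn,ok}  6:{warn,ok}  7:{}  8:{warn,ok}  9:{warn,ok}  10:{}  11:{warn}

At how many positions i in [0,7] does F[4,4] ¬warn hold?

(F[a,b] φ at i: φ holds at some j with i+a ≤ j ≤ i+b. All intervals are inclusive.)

3

Evaluate at each i in [0,7]:
  i=0: ✓ (witness j=4)
  i=1: ✗ (none in [5,5])
  i=2: ✗ (none in [6,6])
  i=3: ✓ (witness j=7)
  i=4: ✗ (none in [8,8])
  i=5: ✗ (none in [9,9])
  i=6: ✓ (witness j=10)
  i=7: ✗ (none in [11,11])
Positions where it holds: {0, 3, 6} → 3.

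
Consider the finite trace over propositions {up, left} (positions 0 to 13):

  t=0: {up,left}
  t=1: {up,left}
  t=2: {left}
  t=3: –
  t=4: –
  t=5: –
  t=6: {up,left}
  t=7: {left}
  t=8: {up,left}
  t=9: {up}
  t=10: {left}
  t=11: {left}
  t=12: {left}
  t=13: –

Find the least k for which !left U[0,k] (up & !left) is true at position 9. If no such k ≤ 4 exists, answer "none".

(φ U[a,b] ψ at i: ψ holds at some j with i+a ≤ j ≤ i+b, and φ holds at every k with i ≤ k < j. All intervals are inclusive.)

0

Need earliest j ≥ 9 with (up & !left), and !left at every k in [9,j-1].
  j=9: rhs holds (empty prefix). k = 0.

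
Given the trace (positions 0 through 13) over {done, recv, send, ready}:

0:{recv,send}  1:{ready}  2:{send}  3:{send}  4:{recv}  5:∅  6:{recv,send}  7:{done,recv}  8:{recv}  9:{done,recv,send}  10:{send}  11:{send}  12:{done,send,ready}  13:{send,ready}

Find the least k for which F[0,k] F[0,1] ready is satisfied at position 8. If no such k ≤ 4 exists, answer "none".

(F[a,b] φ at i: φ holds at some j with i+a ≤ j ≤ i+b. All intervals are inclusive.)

3

Scan j = 8,9,… for F[0,1] ready:
  j=8: fails
  j=9: fails
  j=10: fails
  j=11: holds
First hit at j=11, so smallest k = 11-8 = 3.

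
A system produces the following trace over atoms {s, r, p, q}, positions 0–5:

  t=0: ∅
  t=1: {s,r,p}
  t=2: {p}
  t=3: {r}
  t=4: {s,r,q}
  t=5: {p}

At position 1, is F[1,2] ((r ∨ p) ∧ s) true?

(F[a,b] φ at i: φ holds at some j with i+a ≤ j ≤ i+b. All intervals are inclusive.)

False

Check ((r ∨ p) ∧ s) at each j in [2,3]:
  j=2: false
  j=3: false
No position in the window satisfies it → formula fails.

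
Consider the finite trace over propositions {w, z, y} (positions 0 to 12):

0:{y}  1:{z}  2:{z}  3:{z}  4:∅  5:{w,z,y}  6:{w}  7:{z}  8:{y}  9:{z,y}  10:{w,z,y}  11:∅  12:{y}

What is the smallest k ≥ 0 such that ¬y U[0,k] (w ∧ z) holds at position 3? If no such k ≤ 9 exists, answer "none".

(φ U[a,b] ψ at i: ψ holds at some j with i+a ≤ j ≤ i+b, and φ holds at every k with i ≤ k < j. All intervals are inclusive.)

2

Need earliest j ≥ 3 with (w ∧ z), and ¬y at every k in [3,j-1].
  j=3: rhs fails.
  j=4: rhs fails.
  j=5: rhs holds; lhs holds on [3,4]. k = 2.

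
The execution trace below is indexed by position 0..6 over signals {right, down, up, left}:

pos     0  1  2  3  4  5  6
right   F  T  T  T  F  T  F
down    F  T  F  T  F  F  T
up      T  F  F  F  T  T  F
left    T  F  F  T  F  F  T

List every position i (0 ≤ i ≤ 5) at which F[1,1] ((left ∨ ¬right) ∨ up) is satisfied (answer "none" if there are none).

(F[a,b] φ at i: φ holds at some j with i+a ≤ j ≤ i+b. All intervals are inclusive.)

2, 3, 4, 5

Evaluate at each i in [0,5]:
  i=0: ✗ (none in [1,1])
  i=1: ✗ (none in [2,2])
  i=2: ✓ (witness j=3)
  i=3: ✓ (witness j=4)
  i=4: ✓ (witness j=5)
  i=5: ✓ (witness j=6)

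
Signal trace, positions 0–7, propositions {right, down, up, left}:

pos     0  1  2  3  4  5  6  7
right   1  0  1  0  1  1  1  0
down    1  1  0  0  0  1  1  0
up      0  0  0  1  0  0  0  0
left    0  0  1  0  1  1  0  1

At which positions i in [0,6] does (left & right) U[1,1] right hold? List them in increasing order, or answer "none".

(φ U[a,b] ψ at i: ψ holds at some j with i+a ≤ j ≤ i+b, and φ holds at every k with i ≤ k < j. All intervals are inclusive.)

4, 5

Evaluate at each i in [0,6]:
  i=0: ✗ (no rhs in [1,1])
  i=1: ✗ (lhs fails at k=1 before rhs at j=2)
  i=2: ✗ (no rhs in [3,3])
  i=3: ✗ (lhs fails at k=3 before rhs at j=4)
  i=4: ✓ (rhs at j=5; lhs holds on [4,4])
  i=5: ✓ (rhs at j=6; lhs holds on [5,5])
  i=6: ✗ (no rhs in [7,7])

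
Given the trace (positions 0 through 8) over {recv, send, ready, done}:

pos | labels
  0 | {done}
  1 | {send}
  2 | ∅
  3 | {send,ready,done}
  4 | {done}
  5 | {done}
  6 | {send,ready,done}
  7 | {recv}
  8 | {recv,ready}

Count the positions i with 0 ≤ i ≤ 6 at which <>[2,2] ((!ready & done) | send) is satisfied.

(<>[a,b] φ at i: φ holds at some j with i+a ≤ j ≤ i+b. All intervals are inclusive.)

4

Evaluate at each i in [0,6]:
  i=0: ✗ (none in [2,2])
  i=1: ✓ (witness j=3)
  i=2: ✓ (witness j=4)
  i=3: ✓ (witness j=5)
  i=4: ✓ (witness j=6)
  i=5: ✗ (none in [7,7])
  i=6: ✗ (none in [8,8])
Positions where it holds: {1, 2, 3, 4} → 4.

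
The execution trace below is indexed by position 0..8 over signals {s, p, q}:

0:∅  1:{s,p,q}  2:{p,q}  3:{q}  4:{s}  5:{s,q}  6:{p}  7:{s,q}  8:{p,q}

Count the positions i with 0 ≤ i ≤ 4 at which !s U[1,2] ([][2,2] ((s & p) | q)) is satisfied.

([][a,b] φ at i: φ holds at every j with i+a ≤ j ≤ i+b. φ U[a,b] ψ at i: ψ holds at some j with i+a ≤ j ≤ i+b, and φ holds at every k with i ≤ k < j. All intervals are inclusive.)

Evaluate at each i in [0,4]:
  i=0: ✓ (rhs at j=1; lhs holds on [0,0])
  i=1: ✗ (lhs fails at k=1 before rhs at j=3)
  i=2: ✓ (rhs at j=3; lhs holds on [2,2])
  i=3: ✗ (lhs fails at k=4 before rhs at j=5)
  i=4: ✗ (lhs fails at k=4 before rhs at j=5)
Positions where it holds: {0, 2} → 2.

2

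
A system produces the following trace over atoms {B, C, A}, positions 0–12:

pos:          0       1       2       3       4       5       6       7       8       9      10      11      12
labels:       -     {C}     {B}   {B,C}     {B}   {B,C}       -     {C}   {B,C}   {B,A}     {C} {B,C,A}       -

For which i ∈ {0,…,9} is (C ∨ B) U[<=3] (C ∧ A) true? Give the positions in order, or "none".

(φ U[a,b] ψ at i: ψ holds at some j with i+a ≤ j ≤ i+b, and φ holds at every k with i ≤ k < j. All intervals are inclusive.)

8, 9

Evaluate at each i in [0,9]:
  i=0: ✗ (no rhs in [0,3])
  i=1: ✗ (no rhs in [1,4])
  i=2: ✗ (no rhs in [2,5])
  i=3: ✗ (no rhs in [3,6])
  i=4: ✗ (no rhs in [4,7])
  i=5: ✗ (no rhs in [5,8])
  i=6: ✗ (no rhs in [6,9])
  i=7: ✗ (no rhs in [7,10])
  i=8: ✓ (rhs at j=11; lhs holds on [8,10])
  i=9: ✓ (rhs at j=11; lhs holds on [9,10])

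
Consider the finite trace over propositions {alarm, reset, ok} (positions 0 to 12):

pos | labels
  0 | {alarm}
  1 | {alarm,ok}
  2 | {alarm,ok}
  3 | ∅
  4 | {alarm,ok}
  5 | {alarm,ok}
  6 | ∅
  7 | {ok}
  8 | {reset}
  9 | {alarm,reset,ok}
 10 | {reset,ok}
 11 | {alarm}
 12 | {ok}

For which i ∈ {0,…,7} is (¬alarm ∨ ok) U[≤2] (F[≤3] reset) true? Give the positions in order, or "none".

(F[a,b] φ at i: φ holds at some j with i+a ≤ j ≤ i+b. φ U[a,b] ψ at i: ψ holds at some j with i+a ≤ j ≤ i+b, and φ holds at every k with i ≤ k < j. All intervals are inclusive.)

3, 4, 5, 6, 7

Evaluate at each i in [0,7]:
  i=0: ✗ (no rhs in [0,2])
  i=1: ✗ (no rhs in [1,3])
  i=2: ✗ (no rhs in [2,4])
  i=3: ✓ (rhs at j=5; lhs holds on [3,4])
  i=4: ✓ (rhs at j=5; lhs holds on [4,4])
  i=5: ✓ (rhs at j=5)
  i=6: ✓ (rhs at j=6)
  i=7: ✓ (rhs at j=7)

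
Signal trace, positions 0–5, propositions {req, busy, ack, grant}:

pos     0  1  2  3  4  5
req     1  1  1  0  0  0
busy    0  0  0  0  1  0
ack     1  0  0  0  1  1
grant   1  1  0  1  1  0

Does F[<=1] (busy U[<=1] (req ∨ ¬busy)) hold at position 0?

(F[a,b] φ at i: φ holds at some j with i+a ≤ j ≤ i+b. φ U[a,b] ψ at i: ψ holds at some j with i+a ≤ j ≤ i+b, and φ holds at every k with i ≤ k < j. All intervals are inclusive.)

Check (busy U[<=1] (req ∨ ¬busy)) at each j in [0,1]:
  j=0: holds
  j=1: holds
Found at j=0 → formula holds.

True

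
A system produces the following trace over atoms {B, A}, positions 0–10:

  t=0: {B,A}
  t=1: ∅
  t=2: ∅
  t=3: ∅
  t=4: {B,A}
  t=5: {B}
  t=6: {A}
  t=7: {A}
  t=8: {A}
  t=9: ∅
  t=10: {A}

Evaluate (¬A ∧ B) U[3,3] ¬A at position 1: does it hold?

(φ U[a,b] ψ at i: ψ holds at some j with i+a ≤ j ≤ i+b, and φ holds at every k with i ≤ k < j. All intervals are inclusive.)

False

Need some j in [4,4] with ¬A, and (¬A ∧ B) at every k in [1,j-1].
  j=4: ¬A false.
No j in the window works → until fails.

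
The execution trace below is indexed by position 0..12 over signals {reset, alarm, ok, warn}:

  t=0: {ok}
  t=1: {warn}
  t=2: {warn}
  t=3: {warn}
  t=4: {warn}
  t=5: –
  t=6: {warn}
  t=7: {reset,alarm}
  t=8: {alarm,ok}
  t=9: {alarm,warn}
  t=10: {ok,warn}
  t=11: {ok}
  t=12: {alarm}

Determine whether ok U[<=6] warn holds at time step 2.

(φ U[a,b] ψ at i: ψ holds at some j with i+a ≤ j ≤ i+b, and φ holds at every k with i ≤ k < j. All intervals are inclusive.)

Need some j in [2,8] with warn, and ok at every k in [2,j-1].
  j=2: warn holds; no prefix to check → satisfied.

True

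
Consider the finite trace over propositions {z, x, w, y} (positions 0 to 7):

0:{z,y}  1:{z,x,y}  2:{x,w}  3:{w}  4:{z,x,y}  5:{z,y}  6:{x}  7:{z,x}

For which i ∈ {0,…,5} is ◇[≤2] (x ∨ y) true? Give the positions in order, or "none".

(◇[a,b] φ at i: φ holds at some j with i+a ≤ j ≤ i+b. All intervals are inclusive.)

Evaluate at each i in [0,5]:
  i=0: ✓ (witness j=0)
  i=1: ✓ (witness j=1)
  i=2: ✓ (witness j=2)
  i=3: ✓ (witness j=4)
  i=4: ✓ (witness j=4)
  i=5: ✓ (witness j=5)

0, 1, 2, 3, 4, 5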